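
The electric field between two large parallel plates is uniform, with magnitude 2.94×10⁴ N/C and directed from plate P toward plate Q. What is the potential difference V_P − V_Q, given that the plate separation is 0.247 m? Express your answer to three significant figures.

7260 V

In a uniform field, potential decreases in the direction of E: ΔV = −E·d for a displacement d parallel to E.
Going from Q to P is a displacement of 0.247 m opposite to the field, so V_P − V_Q = +Ed = 7260 V.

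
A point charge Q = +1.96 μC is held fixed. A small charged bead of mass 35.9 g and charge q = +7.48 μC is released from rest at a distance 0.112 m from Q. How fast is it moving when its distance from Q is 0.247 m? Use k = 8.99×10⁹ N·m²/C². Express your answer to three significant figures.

5.99 m/s

Only the electrostatic force acts, so mechanical energy is conserved: ½mv² = U₁ − U₂ = kQq(1/r₁ − 1/r₂).
U₁ − U₂ = (8.99×10⁹ N·m²/C²)(1.96×10⁻⁶ C)(7.48×10⁻⁶ C)(1/0.112 − 1/0.247) = 0.643 J.
v = √(2·0.643/0.0359) = 5.99 m/s.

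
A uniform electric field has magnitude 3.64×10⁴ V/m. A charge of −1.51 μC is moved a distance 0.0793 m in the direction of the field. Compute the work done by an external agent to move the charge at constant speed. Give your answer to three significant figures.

The potential change for a displacement 0.0793 m in the direction of the field is ΔV = −Ed = -2890 V.
W_ext = qΔV = 4.36×10⁻³ J.

4.36×10⁻³ J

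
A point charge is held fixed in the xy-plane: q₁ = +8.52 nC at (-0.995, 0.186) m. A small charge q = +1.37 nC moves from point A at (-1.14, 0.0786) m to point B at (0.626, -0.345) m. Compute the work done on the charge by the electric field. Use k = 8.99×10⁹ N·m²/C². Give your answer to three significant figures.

5.20×10⁻⁷ J

The work done by the electric force is W_field = −ΔU = −q(V_B − V_A) = q(V_A − V_B).
At A: distance to the source charge is 0.180 m; V_A = kq₁/r = 424 V.
At B: distance to the source charge is 1.71 m; V_B = kq₁/r = 44.9 V.
ΔV = V_B − V_A = -380 V.
W_field = −qΔV = −(1.37×10⁻⁹ C)(-380 V) = 5.20×10⁻⁷ J.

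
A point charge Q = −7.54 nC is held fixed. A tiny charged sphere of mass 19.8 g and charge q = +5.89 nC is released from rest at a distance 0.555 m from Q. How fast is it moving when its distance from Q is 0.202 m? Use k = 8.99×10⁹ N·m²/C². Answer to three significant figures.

0.0113 m/s

Only the electrostatic force acts, so mechanical energy is conserved: ½mv² = U₁ − U₂ = kQq(1/r₁ − 1/r₂).
U₁ − U₂ = (8.99×10⁹ N·m²/C²)(-7.54×10⁻⁹ C)(5.89×10⁻⁹ C)(1/0.555 − 1/0.202) = 1.26×10⁻⁶ J.
v = √(2·1.26×10⁻⁶/0.0198) = 0.0113 m/s.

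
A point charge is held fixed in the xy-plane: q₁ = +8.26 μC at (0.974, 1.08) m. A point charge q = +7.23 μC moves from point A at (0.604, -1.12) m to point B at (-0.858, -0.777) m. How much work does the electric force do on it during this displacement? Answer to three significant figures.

0.0348 J

The work done by the electric force is W_field = −ΔU = −q(V_B − V_A) = q(V_A − V_B).
At A: distance to the source charge is 2.23 m; V_A = kq₁/r = 3.33×10⁴ V.
At B: distance to the source charge is 2.61 m; V_B = kq₁/r = 2.85×10⁴ V.
ΔV = V_B − V_A = -4820 V.
W_field = −qΔV = −(7.23×10⁻⁶ C)(-4820 V) = 0.0348 J.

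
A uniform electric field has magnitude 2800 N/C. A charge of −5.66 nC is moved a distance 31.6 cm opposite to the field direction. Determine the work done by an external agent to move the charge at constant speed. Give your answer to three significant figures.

-5.01×10⁻⁶ J

The potential change for a displacement 31.6 cm opposite to the field direction is ΔV = +Ed = 885 V.
W_ext = qΔV = -5.01×10⁻⁶ J.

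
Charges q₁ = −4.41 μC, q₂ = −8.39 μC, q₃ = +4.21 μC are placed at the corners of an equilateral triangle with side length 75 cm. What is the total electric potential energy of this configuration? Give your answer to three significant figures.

The work to assemble the configuration equals its total potential energy, U = Σ kqᵢqⱼ/rᵢⱼ over all pairs.
All three pair separations equal the side length, 0.750 m.
U = (0.444) + (-0.223) + (-0.423) = -0.202 J.

-0.202 J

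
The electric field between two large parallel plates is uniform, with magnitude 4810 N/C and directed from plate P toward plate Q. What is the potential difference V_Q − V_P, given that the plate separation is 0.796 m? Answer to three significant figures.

In a uniform field, potential decreases in the direction of E: ΔV = −E·d for a displacement d parallel to E.
Going from P to Q is a displacement of 0.796 m along the field, so V_Q − V_P = −Ed = -3830 V.

-3830 V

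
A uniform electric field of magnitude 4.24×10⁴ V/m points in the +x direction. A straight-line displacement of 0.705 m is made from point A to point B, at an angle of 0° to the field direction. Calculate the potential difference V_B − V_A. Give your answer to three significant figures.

-2.99×10⁴ V

Only the component of displacement along E changes the potential: ΔV = −E·d·cosθ.
ΔV = −(4.24×10⁴ V/m)(0.705 m)cos0° = -2.99×10⁴ V.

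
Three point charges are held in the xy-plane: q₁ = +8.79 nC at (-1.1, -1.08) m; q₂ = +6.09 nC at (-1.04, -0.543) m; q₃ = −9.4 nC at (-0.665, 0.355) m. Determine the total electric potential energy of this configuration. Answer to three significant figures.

The work to assemble the configuration equals its total potential energy, U = Σ kqᵢqⱼ/rᵢⱼ over all pairs.
Pair separations: r₁₂ = 0.540 m, r₁₃ = 1.50 m, r₂₃ = 0.973 m.
U = (8.91×10⁻⁷) + (-4.95×10⁻⁷) + (-5.29×10⁻⁷) = -1.34×10⁻⁷ J.

-1.34×10⁻⁷ J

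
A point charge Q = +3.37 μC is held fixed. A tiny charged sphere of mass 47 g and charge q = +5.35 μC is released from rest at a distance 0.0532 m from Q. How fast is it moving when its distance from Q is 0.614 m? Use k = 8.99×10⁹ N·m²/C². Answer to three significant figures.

Only the electrostatic force acts, so mechanical energy is conserved: ½mv² = U₁ − U₂ = kQq(1/r₁ − 1/r₂).
U₁ − U₂ = (8.99×10⁹ N·m²/C²)(3.37×10⁻⁶ C)(5.35×10⁻⁶ C)(1/0.0532 − 1/0.614) = 2.78 J.
v = √(2·2.78/0.0470) = 10.9 m/s.

10.9 m/s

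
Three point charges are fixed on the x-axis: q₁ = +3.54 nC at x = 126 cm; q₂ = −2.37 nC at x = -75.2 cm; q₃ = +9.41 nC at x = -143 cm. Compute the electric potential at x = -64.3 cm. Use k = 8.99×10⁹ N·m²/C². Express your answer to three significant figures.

-71.3 V

The total potential is the scalar sum of each charge's contribution, V = Σ kqᵢ/rᵢ.
Distances from the field point to each charge: r₁ = 1.90 m, r₂ = 0.109 m, r₃ = 0.787 m.
V = k[(3.54×10⁻⁹)/(1.90) + (-2.37×10⁻⁹)/(0.109) + (9.41×10⁻⁹)/(0.787)] = -71.3 V.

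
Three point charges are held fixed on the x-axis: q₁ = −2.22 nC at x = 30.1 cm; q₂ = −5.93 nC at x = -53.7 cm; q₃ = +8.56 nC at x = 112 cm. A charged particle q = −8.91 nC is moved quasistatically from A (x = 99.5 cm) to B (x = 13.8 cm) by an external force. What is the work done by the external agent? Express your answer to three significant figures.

6.02×10⁻⁶ J

For quasistatic motion the external work equals the change in potential energy: W_ext = qΔV = q(V_B − V_A).
At A: distances to the source charges are 0.694 m, 1.53 m, 0.125 m; V_A = Σ kqᵢ/rᵢ = 552 V.
At B: distances to the source charges are 0.163 m, 0.675 m, 0.982 m; V_B = Σ kqᵢ/rᵢ = -123 V.
ΔV = V_B − V_A = -675 V.
W_ext = qΔV = (-8.91×10⁻⁹ C)(-675 V) = 6.02×10⁻⁶ J.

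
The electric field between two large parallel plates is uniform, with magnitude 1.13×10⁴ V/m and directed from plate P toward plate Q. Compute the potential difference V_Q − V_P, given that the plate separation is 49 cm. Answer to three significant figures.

In a uniform field, potential decreases in the direction of E: ΔV = −E·d for a displacement d parallel to E.
Going from P to Q is a displacement of 49 cm along the field, so V_Q − V_P = −Ed = -5540 V.

-5540 V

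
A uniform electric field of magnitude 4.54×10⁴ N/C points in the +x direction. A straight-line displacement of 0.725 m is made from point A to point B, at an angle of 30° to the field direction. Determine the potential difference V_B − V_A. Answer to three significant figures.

-2.85×10⁴ V

Only the component of displacement along E changes the potential: ΔV = −E·d·cosθ.
ΔV = −(4.54×10⁴ V/m)(0.725 m)cos30° = -2.85×10⁴ V.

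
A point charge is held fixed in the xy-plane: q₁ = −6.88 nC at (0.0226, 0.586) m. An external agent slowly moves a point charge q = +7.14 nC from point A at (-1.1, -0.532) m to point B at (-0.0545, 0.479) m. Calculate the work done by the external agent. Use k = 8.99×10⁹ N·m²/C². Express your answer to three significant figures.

-3.07×10⁻⁶ J

For quasistatic motion the external work equals the change in potential energy: W_ext = qΔV = q(V_B − V_A).
At A: distance to the source charge is 1.58 m; V_A = kq₁/r = -39.0 V.
At B: distance to the source charge is 0.132 m; V_B = kq₁/r = -469 V.
ΔV = V_B − V_A = -430 V.
W_ext = qΔV = (7.14×10⁻⁹ C)(-430 V) = -3.07×10⁻⁶ J.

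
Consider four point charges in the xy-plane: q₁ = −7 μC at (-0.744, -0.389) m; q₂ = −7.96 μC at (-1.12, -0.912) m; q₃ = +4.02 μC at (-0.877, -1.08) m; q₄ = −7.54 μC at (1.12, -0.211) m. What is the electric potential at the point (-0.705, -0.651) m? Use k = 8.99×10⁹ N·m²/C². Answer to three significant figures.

Electric potential is a scalar, so the contributions from each charge add algebraically: V = Σ kqᵢ/rᵢ.
Distances from the field point to each charge: r₁ = 0.265 m, r₂ = 0.490 m, r₃ = 0.462 m, r₄ = 1.88 m.
V = k[(-7.00×10⁻⁶)/(0.265) + (-7.96×10⁻⁶)/(0.490) + (4.02×10⁻⁶)/(0.462) + (-7.54×10⁻⁶)/(1.88)] = -3.41×10⁵ V.

-3.41×10⁵ V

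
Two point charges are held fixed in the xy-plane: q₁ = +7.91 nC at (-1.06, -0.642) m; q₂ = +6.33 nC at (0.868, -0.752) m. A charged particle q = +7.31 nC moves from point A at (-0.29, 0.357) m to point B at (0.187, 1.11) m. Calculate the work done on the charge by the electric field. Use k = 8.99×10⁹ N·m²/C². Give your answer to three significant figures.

The work done by the electric force is W_field = −ΔU = −q(V_B − V_A) = q(V_A − V_B).
At A: distances to the source charges are 1.26 m, 1.60 m; V_A = Σ kqᵢ/rᵢ = 91.9 V.
At B: distances to the source charges are 2.15 m, 1.98 m; V_B = Σ kqᵢ/rᵢ = 61.8 V.
ΔV = V_B − V_A = -30.1 V.
W_field = −qΔV = −(7.31×10⁻⁹ C)(-30.1 V) = 2.20×10⁻⁷ J.

2.20×10⁻⁷ J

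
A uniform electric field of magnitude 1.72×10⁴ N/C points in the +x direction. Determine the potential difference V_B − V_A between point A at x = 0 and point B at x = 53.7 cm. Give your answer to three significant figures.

In a uniform field, potential decreases in the direction of E: V_B − V_A = −E·Δx.
V_B − V_A = −(1.72×10⁴ V/m)(0.537 m) = -9240 V.

-9240 V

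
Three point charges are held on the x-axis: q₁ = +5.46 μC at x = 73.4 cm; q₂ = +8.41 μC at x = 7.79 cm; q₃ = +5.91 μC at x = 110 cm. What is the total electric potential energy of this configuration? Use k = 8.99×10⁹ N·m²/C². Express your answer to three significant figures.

1.86 J

The assembly work is the sum of pairwise potential energies, U = Σ_{i<j} kqᵢqⱼ/rᵢⱼ.
Pair separations: r₁₂ = 0.656 m, r₁₃ = 0.366 m, r₂₃ = 1.02 m.
U = (0.629) + (0.793) + (0.437) = 1.86 J.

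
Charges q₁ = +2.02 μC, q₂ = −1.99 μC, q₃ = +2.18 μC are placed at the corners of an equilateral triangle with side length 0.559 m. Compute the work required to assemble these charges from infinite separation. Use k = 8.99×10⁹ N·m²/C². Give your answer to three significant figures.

-0.0636 J

The work to assemble the configuration equals its total potential energy, U = Σ kqᵢqⱼ/rᵢⱼ over all pairs.
All three pair separations equal the side length, 0.559 m.
U = (-0.0646) + (0.0708) + (-0.0698) = -0.0636 J.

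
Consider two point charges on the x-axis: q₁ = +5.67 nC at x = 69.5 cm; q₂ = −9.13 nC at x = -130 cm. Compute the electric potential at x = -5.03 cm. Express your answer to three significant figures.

2.71 V

The total potential is the scalar sum of each charge's contribution, V = Σ kqᵢ/rᵢ.
Distances from the field point to each charge: r₁ = 0.745 m, r₂ = 1.25 m.
V = k[(5.67×10⁻⁹)/(0.745) + (-9.13×10⁻⁹)/(1.25)] = 2.71 V.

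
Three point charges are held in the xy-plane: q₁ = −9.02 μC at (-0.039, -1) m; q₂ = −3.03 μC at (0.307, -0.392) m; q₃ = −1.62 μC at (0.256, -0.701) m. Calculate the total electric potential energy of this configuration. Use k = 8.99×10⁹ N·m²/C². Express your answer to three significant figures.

0.805 J

The work to assemble the configuration equals its total potential energy, U = Σ kqᵢqⱼ/rᵢⱼ over all pairs.
Pair separations: r₁₂ = 0.700 m, r₁₃ = 0.420 m, r₂₃ = 0.313 m.
U = (0.351) + (0.313) + (0.141) = 0.805 J.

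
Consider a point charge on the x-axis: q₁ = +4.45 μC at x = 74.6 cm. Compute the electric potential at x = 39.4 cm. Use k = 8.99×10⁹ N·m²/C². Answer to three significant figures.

The total potential is the scalar sum of each charge's contribution, V = Σ kqᵢ/rᵢ.
V = k[(4.45×10⁻⁶)/(0.352)] = 1.14×10⁵ V.

1.14×10⁵ V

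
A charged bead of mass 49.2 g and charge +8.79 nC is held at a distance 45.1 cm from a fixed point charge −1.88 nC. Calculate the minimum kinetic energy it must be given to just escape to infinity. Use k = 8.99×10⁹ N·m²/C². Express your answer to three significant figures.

3.29×10⁻⁷ J

To just escape, total mechanical energy must reach zero at infinity: ½mv²_min + U = 0, so ½mv²_min = −U = |kQq|/r.
|U| = |kQq|/r = (8.99×10⁹ N·m²/C²)(1.88×10⁻⁹)(8.79×10⁻⁹)/(0.451) = 3.29×10⁻⁷ J.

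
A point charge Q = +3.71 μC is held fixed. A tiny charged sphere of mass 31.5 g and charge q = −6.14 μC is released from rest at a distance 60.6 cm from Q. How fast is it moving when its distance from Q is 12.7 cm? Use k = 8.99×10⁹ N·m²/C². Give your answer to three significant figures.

9.00 m/s

Only the electrostatic force acts, so mechanical energy is conserved: ½mv² = U₁ − U₂ = kQq(1/r₁ − 1/r₂).
U₁ − U₂ = (8.99×10⁹ N·m²/C²)(3.71×10⁻⁶ C)(-6.14×10⁻⁶ C)(1/0.606 − 1/0.127) = 1.27 J.
v = √(2·1.27/0.0315) = 9.00 m/s.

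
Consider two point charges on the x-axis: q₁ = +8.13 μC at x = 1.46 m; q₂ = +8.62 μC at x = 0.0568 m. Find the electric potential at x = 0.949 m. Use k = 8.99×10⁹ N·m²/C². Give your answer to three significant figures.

Electric potential is a scalar, so the contributions from each charge add algebraically: V = Σ kqᵢ/rᵢ.
Distances from the field point to each charge: r₁ = 0.511 m, r₂ = 0.892 m.
V = k[(8.13×10⁻⁶)/(0.511) + (8.62×10⁻⁶)/(0.892)] = 2.30×10⁵ V.

2.30×10⁵ V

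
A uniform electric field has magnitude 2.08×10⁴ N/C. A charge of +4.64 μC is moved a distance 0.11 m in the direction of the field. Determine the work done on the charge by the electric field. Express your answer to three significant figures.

0.0106 J

The potential change for a displacement 0.11 m in the direction of the field is ΔV = −Ed = -2290 V.
W_field = −qΔV = 0.0106 J.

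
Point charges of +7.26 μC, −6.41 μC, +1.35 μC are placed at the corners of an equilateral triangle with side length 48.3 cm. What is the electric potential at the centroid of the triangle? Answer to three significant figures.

The total potential is the scalar sum of each charge's contribution, V = Σ kqᵢ/rᵢ.
The distance from each vertex to the centroid is a/√3 = 0.279 m.
V = k[(7.26×10⁻⁶)/(0.279) + (-6.41×10⁻⁶)/(0.279) + (1.35×10⁻⁶)/(0.279)] = 7.09×10⁴ V.

7.09×10⁴ V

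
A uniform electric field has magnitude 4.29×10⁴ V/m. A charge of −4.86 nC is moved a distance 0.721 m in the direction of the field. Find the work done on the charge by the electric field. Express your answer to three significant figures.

-1.50×10⁻⁴ J

The potential change for a displacement 0.721 m in the direction of the field is ΔV = −Ed = -3.09×10⁴ V.
W_field = −qΔV = -1.50×10⁻⁴ J.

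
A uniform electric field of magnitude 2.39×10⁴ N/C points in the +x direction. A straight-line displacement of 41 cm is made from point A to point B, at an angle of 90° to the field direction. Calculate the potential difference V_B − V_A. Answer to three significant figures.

Only the component of displacement along E changes the potential: ΔV = −E·d·cosθ.
ΔV = −(2.39×10⁴ V/m)(0.410 m)cos90° = 0 V.

0 V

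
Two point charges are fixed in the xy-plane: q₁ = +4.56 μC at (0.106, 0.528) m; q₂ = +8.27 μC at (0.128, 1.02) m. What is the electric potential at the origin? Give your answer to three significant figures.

The total potential is the scalar sum of each charge's contribution, V = Σ kqᵢ/rᵢ.
Distances from the field point to each charge: r₁ = 0.539 m, r₂ = 1.03 m.
V = k[(4.56×10⁻⁶)/(0.539) + (8.27×10⁻⁶)/(1.03)] = 1.48×10⁵ V.

1.48×10⁵ V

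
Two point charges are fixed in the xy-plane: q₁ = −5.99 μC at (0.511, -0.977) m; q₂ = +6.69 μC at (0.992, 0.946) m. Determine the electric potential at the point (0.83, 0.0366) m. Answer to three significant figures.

The total potential is the scalar sum of each charge's contribution, V = Σ kqᵢ/rᵢ.
Distances from the field point to each charge: r₁ = 1.06 m, r₂ = 0.924 m.
V = k[(-5.99×10⁻⁶)/(1.06) + (6.69×10⁻⁶)/(0.924)] = 1.44×10⁴ V.

1.44×10⁴ V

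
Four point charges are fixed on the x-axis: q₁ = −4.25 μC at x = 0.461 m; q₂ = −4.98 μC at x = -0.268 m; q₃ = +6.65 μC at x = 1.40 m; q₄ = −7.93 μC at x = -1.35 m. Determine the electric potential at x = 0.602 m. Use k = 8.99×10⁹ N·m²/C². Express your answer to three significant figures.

Electric potential is a scalar, so the contributions from each charge add algebraically: V = Σ kqᵢ/rᵢ.
Distances from the field point to each charge: r₁ = 0.141 m, r₂ = 0.870 m, r₃ = 0.798 m, r₄ = 1.95 m.
V = k[(-4.25×10⁻⁶)/(0.141) + (-4.98×10⁻⁶)/(0.870) + (6.65×10⁻⁶)/(0.798) + (-7.93×10⁻⁶)/(1.95)] = -2.84×10⁵ V.

-2.84×10⁵ V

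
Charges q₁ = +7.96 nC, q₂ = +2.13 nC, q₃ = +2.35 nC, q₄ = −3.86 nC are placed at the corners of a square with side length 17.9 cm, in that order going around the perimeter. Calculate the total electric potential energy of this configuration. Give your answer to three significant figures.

The work to assemble the configuration equals its total potential energy, U = Σ kqᵢqⱼ/rᵢⱼ over all pairs.
The four side pairs have separation 0.179 m and the two diagonal pairs 0.253 m.
Summing all 6 pair terms gives U = -5.23×10⁻⁷ J.

-5.23×10⁻⁷ J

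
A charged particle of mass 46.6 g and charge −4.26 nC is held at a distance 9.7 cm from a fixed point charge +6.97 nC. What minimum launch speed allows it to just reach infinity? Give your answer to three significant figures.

To just escape, total mechanical energy must reach zero at infinity: ½mv²_min + U = 0, so ½mv²_min = −U = |kQq|/r.
|U| = |kQq|/r = (8.99×10⁹ N·m²/C²)(6.97×10⁻⁹)(4.26×10⁻⁹)/(0.0970) = 2.75×10⁻⁶ J.
v_min = √(2|U|/m) = √(2·2.75×10⁻⁶/0.0466) = 0.0109 m/s.

0.0109 m/s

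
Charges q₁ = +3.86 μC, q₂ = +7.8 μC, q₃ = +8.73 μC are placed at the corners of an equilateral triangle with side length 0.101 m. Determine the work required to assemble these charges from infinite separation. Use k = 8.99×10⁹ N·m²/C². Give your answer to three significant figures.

The assembly work is the sum of pairwise potential energies, U = Σ_{i<j} kqᵢqⱼ/rᵢⱼ.
All three pair separations equal the side length, 0.101 m.
U = (2.68) + (3.00) + (6.06) = 11.7 J.

11.7 J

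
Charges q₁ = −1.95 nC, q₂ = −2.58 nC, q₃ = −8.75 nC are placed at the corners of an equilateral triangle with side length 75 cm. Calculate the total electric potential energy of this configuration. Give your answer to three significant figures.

The work to assemble the configuration equals its total potential energy, U = Σ kqᵢqⱼ/rᵢⱼ over all pairs.
All three pair separations equal the side length, 0.750 m.
U = (6.03×10⁻⁸) + (2.05×10⁻⁷) + (2.71×10⁻⁷) = 5.35×10⁻⁷ J.

5.35×10⁻⁷ J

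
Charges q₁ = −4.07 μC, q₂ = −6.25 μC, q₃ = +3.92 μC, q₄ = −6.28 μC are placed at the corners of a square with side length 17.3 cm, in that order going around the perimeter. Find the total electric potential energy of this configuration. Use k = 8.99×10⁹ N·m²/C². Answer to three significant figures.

The work to assemble the configuration equals its total potential energy, U = Σ kqᵢqⱼ/rᵢⱼ over all pairs.
The four side pairs have separation 0.173 m and the two diagonal pairs 0.245 m.
Summing all 6 pair terms gives U = 0.954 J.

0.954 J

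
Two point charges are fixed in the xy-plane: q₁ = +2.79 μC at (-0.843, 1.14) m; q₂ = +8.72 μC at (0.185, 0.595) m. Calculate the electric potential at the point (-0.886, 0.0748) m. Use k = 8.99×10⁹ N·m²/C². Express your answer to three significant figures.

The total potential is the scalar sum of each charge's contribution, V = Σ kqᵢ/rᵢ.
Distances from the field point to each charge: r₁ = 1.07 m, r₂ = 1.19 m.
V = k[(2.79×10⁻⁶)/(1.07) + (8.72×10⁻⁶)/(1.19)] = 8.94×10⁴ V.

8.94×10⁴ V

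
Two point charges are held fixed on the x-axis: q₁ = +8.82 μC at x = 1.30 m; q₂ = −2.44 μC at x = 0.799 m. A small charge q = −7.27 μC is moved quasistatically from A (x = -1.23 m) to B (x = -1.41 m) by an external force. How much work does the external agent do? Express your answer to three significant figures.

8.73×10⁻³ J

For quasistatic motion the external work equals the change in potential energy: W_ext = qΔV = q(V_B − V_A).
At A: distances to the source charges are 2.53 m, 2.03 m; V_A = Σ kqᵢ/rᵢ = 2.05×10⁴ V.
At B: distances to the source charges are 2.71 m, 2.21 m; V_B = Σ kqᵢ/rᵢ = 1.93×10⁴ V.
ΔV = V_B − V_A = -1200 V.
W_ext = qΔV = (-7.27×10⁻⁶ C)(-1200 V) = 8.73×10⁻³ J.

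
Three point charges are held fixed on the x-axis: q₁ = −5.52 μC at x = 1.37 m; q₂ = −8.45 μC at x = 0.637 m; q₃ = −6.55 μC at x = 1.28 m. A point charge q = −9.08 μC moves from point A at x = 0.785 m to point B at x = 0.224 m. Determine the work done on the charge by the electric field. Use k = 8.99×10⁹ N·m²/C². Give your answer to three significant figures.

3.94 J

The work done by the electric force is W_field = −ΔU = −q(V_B − V_A) = q(V_A − V_B).
At A: distances to the source charges are 0.585 m, 0.148 m, 0.495 m; V_A = Σ kqᵢ/rᵢ = -7.17×10⁵ V.
At B: distances to the source charges are 1.15 m, 0.413 m, 1.06 m; V_B = Σ kqᵢ/rᵢ = -2.83×10⁵ V.
ΔV = V_B − V_A = 4.34×10⁵ V.
W_field = −qΔV = −(-9.08×10⁻⁶ C)(4.34×10⁵ V) = 3.94 J.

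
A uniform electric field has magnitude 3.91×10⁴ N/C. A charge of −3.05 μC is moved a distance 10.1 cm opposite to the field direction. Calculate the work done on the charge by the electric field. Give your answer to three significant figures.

The potential change for a displacement 10.1 cm opposite to the field direction is ΔV = +Ed = 3950 V.
W_field = −qΔV = 0.0120 J.

0.0120 J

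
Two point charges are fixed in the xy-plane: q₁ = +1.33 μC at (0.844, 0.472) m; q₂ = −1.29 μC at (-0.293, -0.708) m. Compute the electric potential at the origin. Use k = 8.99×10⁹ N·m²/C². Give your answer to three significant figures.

The total potential is the scalar sum of each charge's contribution, V = Σ kqᵢ/rᵢ.
Distances from the field point to each charge: r₁ = 0.967 m, r₂ = 0.766 m.
V = k[(1.33×10⁻⁶)/(0.967) + (-1.29×10⁻⁶)/(0.766)] = -2770 V.

-2770 V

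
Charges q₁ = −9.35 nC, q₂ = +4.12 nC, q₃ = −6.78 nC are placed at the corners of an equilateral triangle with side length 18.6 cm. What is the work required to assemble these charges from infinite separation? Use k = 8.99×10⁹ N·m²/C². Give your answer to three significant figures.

The assembly work is the sum of pairwise potential energies, U = Σ_{i<j} kqᵢqⱼ/rᵢⱼ.
All three pair separations equal the side length, 0.186 m.
U = (-1.86×10⁻⁶) + (3.06×10⁻⁶) + (-1.35×10⁻⁶) = -1.48×10⁻⁷ J.

-1.48×10⁻⁷ J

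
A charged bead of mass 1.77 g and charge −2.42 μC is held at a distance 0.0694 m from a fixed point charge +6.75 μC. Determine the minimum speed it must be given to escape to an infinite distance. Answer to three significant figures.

To just escape, total mechanical energy must reach zero at infinity: ½mv²_min + U = 0, so ½mv²_min = −U = |kQq|/r.
|U| = |kQq|/r = (8.99×10⁹ N·m²/C²)(6.75×10⁻⁶)(2.42×10⁻⁶)/(0.0694) = 2.12 J.
v_min = √(2|U|/m) = √(2·2.12/1.77×10⁻³) = 48.9 m/s.

48.9 m/s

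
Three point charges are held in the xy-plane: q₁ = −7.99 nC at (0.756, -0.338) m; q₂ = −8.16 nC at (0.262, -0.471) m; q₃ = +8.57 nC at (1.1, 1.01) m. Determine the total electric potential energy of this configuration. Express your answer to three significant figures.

The work to assemble the configuration equals its total potential energy, U = Σ kqᵢqⱼ/rᵢⱼ over all pairs.
Pair separations: r₁₂ = 0.512 m, r₁₃ = 1.39 m, r₂₃ = 1.70 m.
U = (1.15×10⁻⁶) + (-4.42×10⁻⁷) + (-3.69×10⁻⁷) = 3.34×10⁻⁷ J.

3.34×10⁻⁷ J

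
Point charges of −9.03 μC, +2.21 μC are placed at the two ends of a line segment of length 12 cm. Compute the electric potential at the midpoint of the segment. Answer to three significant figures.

-1.02×10⁶ V

The total potential is the scalar sum of each charge's contribution, V = Σ kqᵢ/rᵢ.
Each charge is 0.0600 m from the midpoint.
V = k[(-9.03×10⁻⁶)/(0.0600) + (2.21×10⁻⁶)/(0.0600)] = -1.02×10⁶ V.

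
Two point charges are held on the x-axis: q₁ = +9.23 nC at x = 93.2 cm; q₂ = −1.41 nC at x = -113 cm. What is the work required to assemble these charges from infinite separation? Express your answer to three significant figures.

-5.67×10⁻⁸ J

The work to assemble the configuration equals its total potential energy, U = Σ kqᵢqⱼ/rᵢⱼ over all pairs.
Pair separations: r₁₂ = 2.06 m.
U = (-5.67×10⁻⁸) = -5.67×10⁻⁸ J.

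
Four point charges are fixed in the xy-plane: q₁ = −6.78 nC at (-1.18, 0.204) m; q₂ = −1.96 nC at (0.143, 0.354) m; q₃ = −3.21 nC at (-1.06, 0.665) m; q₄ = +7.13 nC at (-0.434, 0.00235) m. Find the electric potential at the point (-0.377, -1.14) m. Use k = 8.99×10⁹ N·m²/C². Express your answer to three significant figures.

Electric potential is a scalar, so the contributions from each charge add algebraically: V = Σ kqᵢ/rᵢ.
Distances from the field point to each charge: r₁ = 1.57 m, r₂ = 1.58 m, r₃ = 1.93 m, r₄ = 1.14 m.
V = k[(-6.78×10⁻⁹)/(1.57) + (-1.96×10⁻⁹)/(1.58) + (-3.21×10⁻⁹)/(1.93) + (7.13×10⁻⁹)/(1.14)] = -8.98 V.

-8.98 V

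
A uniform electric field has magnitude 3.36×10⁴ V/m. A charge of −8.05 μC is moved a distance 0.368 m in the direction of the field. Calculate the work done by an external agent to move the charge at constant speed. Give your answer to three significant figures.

The potential change for a displacement 0.368 m in the direction of the field is ΔV = −Ed = -1.24×10⁴ V.
W_ext = qΔV = 0.0995 J.

0.0995 J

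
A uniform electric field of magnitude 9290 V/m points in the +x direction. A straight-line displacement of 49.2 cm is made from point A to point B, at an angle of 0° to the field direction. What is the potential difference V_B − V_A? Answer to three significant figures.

-4570 V

Only the component of displacement along E changes the potential: ΔV = −E·d·cosθ.
ΔV = −(9290 V/m)(0.492 m)cos0° = -4570 V.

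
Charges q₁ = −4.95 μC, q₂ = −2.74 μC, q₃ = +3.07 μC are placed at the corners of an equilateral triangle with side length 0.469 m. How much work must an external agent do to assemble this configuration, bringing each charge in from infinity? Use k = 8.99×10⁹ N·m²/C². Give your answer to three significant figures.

The work to assemble the configuration equals its total potential energy, U = Σ kqᵢqⱼ/rᵢⱼ over all pairs.
All three pair separations equal the side length, 0.469 m.
U = (0.260) + (-0.291) + (-0.161) = -0.193 J.

-0.193 J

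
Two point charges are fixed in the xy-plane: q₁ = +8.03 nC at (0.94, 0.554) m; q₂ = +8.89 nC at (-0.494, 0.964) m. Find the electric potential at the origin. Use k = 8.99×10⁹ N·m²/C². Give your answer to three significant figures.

140 V

The total potential is the scalar sum of each charge's contribution, V = Σ kqᵢ/rᵢ.
Distances from the field point to each charge: r₁ = 1.09 m, r₂ = 1.08 m.
V = k[(8.03×10⁻⁹)/(1.09) + (8.89×10⁻⁹)/(1.08)] = 140 V.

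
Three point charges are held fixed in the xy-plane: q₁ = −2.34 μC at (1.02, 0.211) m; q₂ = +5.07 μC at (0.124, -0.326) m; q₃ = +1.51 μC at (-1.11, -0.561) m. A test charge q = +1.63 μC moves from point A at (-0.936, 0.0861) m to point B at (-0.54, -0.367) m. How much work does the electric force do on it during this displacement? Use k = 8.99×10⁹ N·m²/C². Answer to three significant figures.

-0.0470 J

The work done by the electric force is W_field = −ΔU = −q(V_B − V_A) = q(V_A − V_B).
At A: distances to the source charges are 1.96 m, 1.14 m, 0.670 m; V_A = Σ kqᵢ/rᵢ = 4.96×10⁴ V.
At B: distances to the source charges are 1.66 m, 0.665 m, 0.602 m; V_B = Σ kqᵢ/rᵢ = 7.84×10⁴ V.
ΔV = V_B − V_A = 2.88×10⁴ V.
W_field = −qΔV = −(1.63×10⁻⁶ C)(2.88×10⁴ V) = -0.0470 J.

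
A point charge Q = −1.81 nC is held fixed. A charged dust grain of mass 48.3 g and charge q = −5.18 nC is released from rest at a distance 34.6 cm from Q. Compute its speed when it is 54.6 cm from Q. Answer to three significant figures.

Only the electrostatic force acts, so mechanical energy is conserved: ½mv² = U₁ − U₂ = kQq(1/r₁ − 1/r₂).
U₁ − U₂ = (8.99×10⁹ N·m²/C²)(-1.81×10⁻⁹ C)(-5.18×10⁻⁹ C)(1/0.346 − 1/0.546) = 8.92×10⁻⁸ J.
v = √(2·8.92×10⁻⁸/0.0483) = 1.92×10⁻³ m/s.

1.92×10⁻³ m/s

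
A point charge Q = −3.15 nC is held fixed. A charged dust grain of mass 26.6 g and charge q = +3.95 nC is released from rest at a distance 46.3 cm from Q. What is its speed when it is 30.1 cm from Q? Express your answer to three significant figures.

Only the electrostatic force acts, so mechanical energy is conserved: ½mv² = U₁ − U₂ = kQq(1/r₁ − 1/r₂).
U₁ − U₂ = (8.99×10⁹ N·m²/C²)(-3.15×10⁻⁹ C)(3.95×10⁻⁹ C)(1/0.463 − 1/0.301) = 1.30×10⁻⁷ J.
v = √(2·1.30×10⁻⁷/0.0266) = 3.13×10⁻³ m/s.

3.13×10⁻³ m/s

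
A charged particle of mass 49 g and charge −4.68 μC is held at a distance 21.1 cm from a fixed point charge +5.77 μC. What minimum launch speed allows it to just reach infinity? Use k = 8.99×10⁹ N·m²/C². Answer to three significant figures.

To just escape, total mechanical energy must reach zero at infinity: ½mv²_min + U = 0, so ½mv²_min = −U = |kQq|/r.
|U| = |kQq|/r = (8.99×10⁹ N·m²/C²)(5.77×10⁻⁶)(4.68×10⁻⁶)/(0.211) = 1.15 J.
v_min = √(2|U|/m) = √(2·1.15/0.0490) = 6.85 m/s.

6.85 m/s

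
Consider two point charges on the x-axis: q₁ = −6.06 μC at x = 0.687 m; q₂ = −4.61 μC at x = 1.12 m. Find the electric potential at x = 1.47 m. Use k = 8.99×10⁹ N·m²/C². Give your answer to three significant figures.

-1.88×10⁵ V

Electric potential is a scalar, so the contributions from each charge add algebraically: V = Σ kqᵢ/rᵢ.
Distances from the field point to each charge: r₁ = 0.783 m, r₂ = 0.350 m.
V = k[(-6.06×10⁻⁶)/(0.783) + (-4.61×10⁻⁶)/(0.350)] = -1.88×10⁵ V.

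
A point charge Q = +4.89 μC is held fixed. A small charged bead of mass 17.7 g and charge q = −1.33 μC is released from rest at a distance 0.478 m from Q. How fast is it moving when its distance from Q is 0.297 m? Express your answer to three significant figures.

Only the electrostatic force acts, so mechanical energy is conserved: ½mv² = U₁ − U₂ = kQq(1/r₁ − 1/r₂).
U₁ − U₂ = (8.99×10⁹ N·m²/C²)(4.89×10⁻⁶ C)(-1.33×10⁻⁶ C)(1/0.478 − 1/0.297) = 0.0745 J.
v = √(2·0.0745/0.0177) = 2.90 m/s.

2.90 m/s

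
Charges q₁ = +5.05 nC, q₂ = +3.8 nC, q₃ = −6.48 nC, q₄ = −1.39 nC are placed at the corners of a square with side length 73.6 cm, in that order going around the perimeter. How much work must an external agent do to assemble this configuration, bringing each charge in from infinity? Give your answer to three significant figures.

-3.70×10⁻⁷ J

The work to assemble the configuration equals its total potential energy, U = Σ kqᵢqⱼ/rᵢⱼ over all pairs.
The four side pairs have separation 0.736 m and the two diagonal pairs 1.04 m.
Summing all 6 pair terms gives U = -3.70×10⁻⁷ J.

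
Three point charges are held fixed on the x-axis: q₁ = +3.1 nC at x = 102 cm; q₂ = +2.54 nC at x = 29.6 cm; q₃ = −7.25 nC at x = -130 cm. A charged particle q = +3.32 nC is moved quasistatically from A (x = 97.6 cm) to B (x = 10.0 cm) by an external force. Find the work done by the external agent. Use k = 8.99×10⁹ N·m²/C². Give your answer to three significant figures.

-1.79×10⁻⁶ J

For quasistatic motion the external work equals the change in potential energy: W_ext = qΔV = q(V_B − V_A).
At A: distances to the source charges are 0.0440 m, 0.680 m, 2.28 m; V_A = Σ kqᵢ/rᵢ = 638 V.
At B: distances to the source charges are 0.920 m, 0.196 m, 1.40 m; V_B = Σ kqᵢ/rᵢ = 100 V.
ΔV = V_B − V_A = -538 V.
W_ext = qΔV = (3.32×10⁻⁹ C)(-538 V) = -1.79×10⁻⁶ J.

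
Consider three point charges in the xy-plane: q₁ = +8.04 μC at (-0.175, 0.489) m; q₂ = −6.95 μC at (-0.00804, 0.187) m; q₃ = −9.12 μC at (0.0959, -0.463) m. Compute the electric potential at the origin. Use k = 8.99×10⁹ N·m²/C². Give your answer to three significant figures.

Electric potential is a scalar, so the contributions from each charge add algebraically: V = Σ kqᵢ/rᵢ.
Distances from the field point to each charge: r₁ = 0.519 m, r₂ = 0.187 m, r₃ = 0.473 m.
V = k[(8.04×10⁻⁶)/(0.519) + (-6.95×10⁻⁶)/(0.187) + (-9.12×10⁻⁶)/(0.473)] = -3.68×10⁵ V.

-3.68×10⁵ V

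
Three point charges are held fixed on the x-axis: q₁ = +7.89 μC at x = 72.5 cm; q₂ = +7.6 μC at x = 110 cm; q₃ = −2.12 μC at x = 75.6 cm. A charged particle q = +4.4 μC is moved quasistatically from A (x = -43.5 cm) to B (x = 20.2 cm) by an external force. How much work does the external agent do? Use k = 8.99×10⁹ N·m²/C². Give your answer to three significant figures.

0.386 J

For quasistatic motion the external work equals the change in potential energy: W_ext = qΔV = q(V_B − V_A).
At A: distances to the source charges are 1.16 m, 1.54 m, 1.19 m; V_A = Σ kqᵢ/rᵢ = 8.97×10⁴ V.
At B: distances to the source charges are 0.523 m, 0.898 m, 0.554 m; V_B = Σ kqᵢ/rᵢ = 1.77×10⁵ V.
ΔV = V_B − V_A = 8.77×10⁴ V.
W_ext = qΔV = (4.40×10⁻⁶ C)(8.77×10⁴ V) = 0.386 J.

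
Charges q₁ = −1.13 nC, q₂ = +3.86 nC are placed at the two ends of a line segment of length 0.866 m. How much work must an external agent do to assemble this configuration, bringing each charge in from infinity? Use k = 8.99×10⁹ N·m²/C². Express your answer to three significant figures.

-4.53×10⁻⁸ J

The work to assemble the configuration equals its total potential energy, U = Σ kqᵢqⱼ/rᵢⱼ over all pairs.
The separation is r = 0.866 m.
U = (-4.53×10⁻⁸) = -4.53×10⁻⁸ J.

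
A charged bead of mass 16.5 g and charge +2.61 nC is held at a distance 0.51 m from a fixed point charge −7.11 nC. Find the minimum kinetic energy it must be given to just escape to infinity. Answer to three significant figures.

To just escape, total mechanical energy must reach zero at infinity: ½mv²_min + U = 0, so ½mv²_min = −U = |kQq|/r.
|U| = |kQq|/r = (8.99×10⁹ N·m²/C²)(7.11×10⁻⁹)(2.61×10⁻⁹)/(0.510) = 3.27×10⁻⁷ J.

3.27×10⁻⁷ J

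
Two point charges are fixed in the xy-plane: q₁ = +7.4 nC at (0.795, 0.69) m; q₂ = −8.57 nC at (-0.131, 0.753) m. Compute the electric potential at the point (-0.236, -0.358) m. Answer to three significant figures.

The total potential is the scalar sum of each charge's contribution, V = Σ kqᵢ/rᵢ.
Distances from the field point to each charge: r₁ = 1.47 m, r₂ = 1.12 m.
V = k[(7.40×10⁻⁹)/(1.47) + (-8.57×10⁻⁹)/(1.12)] = -23.8 V.

-23.8 V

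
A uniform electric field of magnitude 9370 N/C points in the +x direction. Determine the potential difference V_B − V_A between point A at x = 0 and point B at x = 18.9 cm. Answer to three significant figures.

-1770 V

In a uniform field, potential decreases in the direction of E: V_B − V_A = −E·Δx.
V_B − V_A = −(9370 V/m)(0.189 m) = -1770 V.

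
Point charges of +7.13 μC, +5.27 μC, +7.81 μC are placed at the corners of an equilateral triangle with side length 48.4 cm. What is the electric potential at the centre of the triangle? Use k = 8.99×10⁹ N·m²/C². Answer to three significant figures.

The total potential is the scalar sum of each charge's contribution, V = Σ kqᵢ/rᵢ.
The distance from each vertex to the centroid is a/√3 = 0.279 m.
V = k[(7.13×10⁻⁶)/(0.279) + (5.27×10⁻⁶)/(0.279) + (7.81×10⁻⁶)/(0.279)] = 6.50×10⁵ V.

6.50×10⁵ V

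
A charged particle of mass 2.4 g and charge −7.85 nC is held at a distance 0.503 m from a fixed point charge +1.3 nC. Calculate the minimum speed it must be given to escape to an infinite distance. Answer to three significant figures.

0.0123 m/s

To just escape, total mechanical energy must reach zero at infinity: ½mv²_min + U = 0, so ½mv²_min = −U = |kQq|/r.
|U| = |kQq|/r = (8.99×10⁹ N·m²/C²)(1.30×10⁻⁹)(7.85×10⁻⁹)/(0.503) = 1.82×10⁻⁷ J.
v_min = √(2|U|/m) = √(2·1.82×10⁻⁷/2.40×10⁻³) = 0.0123 m/s.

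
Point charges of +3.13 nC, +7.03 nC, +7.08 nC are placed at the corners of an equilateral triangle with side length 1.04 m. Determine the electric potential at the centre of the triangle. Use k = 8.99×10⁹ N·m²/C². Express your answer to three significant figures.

The total potential is the scalar sum of each charge's contribution, V = Σ kqᵢ/rᵢ.
The distance from each vertex to the centroid is a/√3 = 0.600 m.
V = k[(3.13×10⁻⁹)/(0.600) + (7.03×10⁻⁹)/(0.600) + (7.08×10⁻⁹)/(0.600)] = 258 V.

258 V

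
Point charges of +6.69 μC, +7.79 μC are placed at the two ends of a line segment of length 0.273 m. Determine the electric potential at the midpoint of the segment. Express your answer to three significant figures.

The total potential is the scalar sum of each charge's contribution, V = Σ kqᵢ/rᵢ.
Each charge is 0.137 m from the midpoint.
V = k[(6.69×10⁻⁶)/(0.137) + (7.79×10⁻⁶)/(0.137)] = 9.54×10⁵ V.

9.54×10⁵ V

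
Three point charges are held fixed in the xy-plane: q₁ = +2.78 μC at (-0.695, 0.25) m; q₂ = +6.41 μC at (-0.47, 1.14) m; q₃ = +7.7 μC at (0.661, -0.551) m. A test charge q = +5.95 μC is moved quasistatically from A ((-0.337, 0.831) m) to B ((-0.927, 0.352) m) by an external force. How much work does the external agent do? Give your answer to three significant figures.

For quasistatic motion the external work equals the change in potential energy: W_ext = qΔV = q(V_B − V_A).
At A: distances to the source charges are 0.682 m, 0.336 m, 1.70 m; V_A = Σ kqᵢ/rᵢ = 2.49×10⁵ V.
At B: distances to the source charges are 0.253 m, 0.911 m, 1.83 m; V_B = Σ kqᵢ/rᵢ = 2.00×10⁵ V.
ΔV = V_B − V_A = -4.88×10⁴ V.
W_ext = qΔV = (5.95×10⁻⁶ C)(-4.88×10⁴ V) = -0.290 J.

-0.290 J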